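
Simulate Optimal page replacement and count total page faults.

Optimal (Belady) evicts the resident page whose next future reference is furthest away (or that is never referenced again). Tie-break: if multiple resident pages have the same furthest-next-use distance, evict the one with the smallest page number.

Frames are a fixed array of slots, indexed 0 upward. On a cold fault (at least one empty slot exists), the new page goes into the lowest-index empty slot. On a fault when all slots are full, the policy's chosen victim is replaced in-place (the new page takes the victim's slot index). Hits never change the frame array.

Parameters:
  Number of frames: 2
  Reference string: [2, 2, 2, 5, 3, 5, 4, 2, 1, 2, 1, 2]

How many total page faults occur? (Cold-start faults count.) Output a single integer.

Step 0: ref 2 → FAULT, frames=[2,-]
Step 1: ref 2 → HIT, frames=[2,-]
Step 2: ref 2 → HIT, frames=[2,-]
Step 3: ref 5 → FAULT, frames=[2,5]
Step 4: ref 3 → FAULT (evict 2), frames=[3,5]
Step 5: ref 5 → HIT, frames=[3,5]
Step 6: ref 4 → FAULT (evict 3), frames=[4,5]
Step 7: ref 2 → FAULT (evict 4), frames=[2,5]
Step 8: ref 1 → FAULT (evict 5), frames=[2,1]
Step 9: ref 2 → HIT, frames=[2,1]
Step 10: ref 1 → HIT, frames=[2,1]
Step 11: ref 2 → HIT, frames=[2,1]
Total faults: 6

Answer: 6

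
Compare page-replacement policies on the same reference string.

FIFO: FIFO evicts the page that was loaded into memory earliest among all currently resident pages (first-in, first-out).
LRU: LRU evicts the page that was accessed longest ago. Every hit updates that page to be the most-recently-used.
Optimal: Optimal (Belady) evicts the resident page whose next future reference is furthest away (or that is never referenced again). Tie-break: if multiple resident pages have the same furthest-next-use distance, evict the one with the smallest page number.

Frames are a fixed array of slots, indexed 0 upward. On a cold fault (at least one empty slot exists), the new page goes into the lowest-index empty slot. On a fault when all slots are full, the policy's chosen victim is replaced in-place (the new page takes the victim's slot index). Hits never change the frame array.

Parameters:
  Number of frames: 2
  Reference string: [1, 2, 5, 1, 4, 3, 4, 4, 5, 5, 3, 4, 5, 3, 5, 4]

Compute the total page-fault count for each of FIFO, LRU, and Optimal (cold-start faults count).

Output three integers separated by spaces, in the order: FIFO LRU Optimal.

Answer: 11 12 9

Derivation:
--- FIFO ---
  step 0: ref 1 -> FAULT, frames=[1,-] (faults so far: 1)
  step 1: ref 2 -> FAULT, frames=[1,2] (faults so far: 2)
  step 2: ref 5 -> FAULT, evict 1, frames=[5,2] (faults so far: 3)
  step 3: ref 1 -> FAULT, evict 2, frames=[5,1] (faults so far: 4)
  step 4: ref 4 -> FAULT, evict 5, frames=[4,1] (faults so far: 5)
  step 5: ref 3 -> FAULT, evict 1, frames=[4,3] (faults so far: 6)
  step 6: ref 4 -> HIT, frames=[4,3] (faults so far: 6)
  step 7: ref 4 -> HIT, frames=[4,3] (faults so far: 6)
  step 8: ref 5 -> FAULT, evict 4, frames=[5,3] (faults so far: 7)
  step 9: ref 5 -> HIT, frames=[5,3] (faults so far: 7)
  step 10: ref 3 -> HIT, frames=[5,3] (faults so far: 7)
  step 11: ref 4 -> FAULT, evict 3, frames=[5,4] (faults so far: 8)
  step 12: ref 5 -> HIT, frames=[5,4] (faults so far: 8)
  step 13: ref 3 -> FAULT, evict 5, frames=[3,4] (faults so far: 9)
  step 14: ref 5 -> FAULT, evict 4, frames=[3,5] (faults so far: 10)
  step 15: ref 4 -> FAULT, evict 3, frames=[4,5] (faults so far: 11)
  FIFO total faults: 11
--- LRU ---
  step 0: ref 1 -> FAULT, frames=[1,-] (faults so far: 1)
  step 1: ref 2 -> FAULT, frames=[1,2] (faults so far: 2)
  step 2: ref 5 -> FAULT, evict 1, frames=[5,2] (faults so far: 3)
  step 3: ref 1 -> FAULT, evict 2, frames=[5,1] (faults so far: 4)
  step 4: ref 4 -> FAULT, evict 5, frames=[4,1] (faults so far: 5)
  step 5: ref 3 -> FAULT, evict 1, frames=[4,3] (faults so far: 6)
  step 6: ref 4 -> HIT, frames=[4,3] (faults so far: 6)
  step 7: ref 4 -> HIT, frames=[4,3] (faults so far: 6)
  step 8: ref 5 -> FAULT, evict 3, frames=[4,5] (faults so far: 7)
  step 9: ref 5 -> HIT, frames=[4,5] (faults so far: 7)
  step 10: ref 3 -> FAULT, evict 4, frames=[3,5] (faults so far: 8)
  step 11: ref 4 -> FAULT, evict 5, frames=[3,4] (faults so far: 9)
  step 12: ref 5 -> FAULT, evict 3, frames=[5,4] (faults so far: 10)
  step 13: ref 3 -> FAULT, evict 4, frames=[5,3] (faults so far: 11)
  step 14: ref 5 -> HIT, frames=[5,3] (faults so far: 11)
  step 15: ref 4 -> FAULT, evict 3, frames=[5,4] (faults so far: 12)
  LRU total faults: 12
--- Optimal ---
  step 0: ref 1 -> FAULT, frames=[1,-] (faults so far: 1)
  step 1: ref 2 -> FAULT, frames=[1,2] (faults so far: 2)
  step 2: ref 5 -> FAULT, evict 2, frames=[1,5] (faults so far: 3)
  step 3: ref 1 -> HIT, frames=[1,5] (faults so far: 3)
  step 4: ref 4 -> FAULT, evict 1, frames=[4,5] (faults so far: 4)
  step 5: ref 3 -> FAULT, evict 5, frames=[4,3] (faults so far: 5)
  step 6: ref 4 -> HIT, frames=[4,3] (faults so far: 5)
  step 7: ref 4 -> HIT, frames=[4,3] (faults so far: 5)
  step 8: ref 5 -> FAULT, evict 4, frames=[5,3] (faults so far: 6)
  step 9: ref 5 -> HIT, frames=[5,3] (faults so far: 6)
  step 10: ref 3 -> HIT, frames=[5,3] (faults so far: 6)
  step 11: ref 4 -> FAULT, evict 3, frames=[5,4] (faults so far: 7)
  step 12: ref 5 -> HIT, frames=[5,4] (faults so far: 7)
  step 13: ref 3 -> FAULT, evict 4, frames=[5,3] (faults so far: 8)
  step 14: ref 5 -> HIT, frames=[5,3] (faults so far: 8)
  step 15: ref 4 -> FAULT, evict 3, frames=[5,4] (faults so far: 9)
  Optimal total faults: 9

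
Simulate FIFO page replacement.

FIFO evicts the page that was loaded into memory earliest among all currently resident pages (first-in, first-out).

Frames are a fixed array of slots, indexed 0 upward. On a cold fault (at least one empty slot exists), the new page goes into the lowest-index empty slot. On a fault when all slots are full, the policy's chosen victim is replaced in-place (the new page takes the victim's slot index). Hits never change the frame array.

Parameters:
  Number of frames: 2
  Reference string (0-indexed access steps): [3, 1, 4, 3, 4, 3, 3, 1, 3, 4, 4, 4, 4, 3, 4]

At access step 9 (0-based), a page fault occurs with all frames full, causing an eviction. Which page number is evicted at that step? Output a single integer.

Answer: 3

Derivation:
Step 0: ref 3 -> FAULT, frames=[3,-]
Step 1: ref 1 -> FAULT, frames=[3,1]
Step 2: ref 4 -> FAULT, evict 3, frames=[4,1]
Step 3: ref 3 -> FAULT, evict 1, frames=[4,3]
Step 4: ref 4 -> HIT, frames=[4,3]
Step 5: ref 3 -> HIT, frames=[4,3]
Step 6: ref 3 -> HIT, frames=[4,3]
Step 7: ref 1 -> FAULT, evict 4, frames=[1,3]
Step 8: ref 3 -> HIT, frames=[1,3]
Step 9: ref 4 -> FAULT, evict 3, frames=[1,4]
At step 9: evicted page 3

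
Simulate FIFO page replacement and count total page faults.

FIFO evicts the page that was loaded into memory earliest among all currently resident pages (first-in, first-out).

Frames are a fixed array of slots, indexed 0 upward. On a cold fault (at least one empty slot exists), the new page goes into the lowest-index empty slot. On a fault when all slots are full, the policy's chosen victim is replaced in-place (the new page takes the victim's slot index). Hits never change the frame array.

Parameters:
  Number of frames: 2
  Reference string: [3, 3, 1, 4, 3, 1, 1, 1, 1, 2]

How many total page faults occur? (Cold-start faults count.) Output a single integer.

Answer: 6

Derivation:
Step 0: ref 3 → FAULT, frames=[3,-]
Step 1: ref 3 → HIT, frames=[3,-]
Step 2: ref 1 → FAULT, frames=[3,1]
Step 3: ref 4 → FAULT (evict 3), frames=[4,1]
Step 4: ref 3 → FAULT (evict 1), frames=[4,3]
Step 5: ref 1 → FAULT (evict 4), frames=[1,3]
Step 6: ref 1 → HIT, frames=[1,3]
Step 7: ref 1 → HIT, frames=[1,3]
Step 8: ref 1 → HIT, frames=[1,3]
Step 9: ref 2 → FAULT (evict 3), frames=[1,2]
Total faults: 6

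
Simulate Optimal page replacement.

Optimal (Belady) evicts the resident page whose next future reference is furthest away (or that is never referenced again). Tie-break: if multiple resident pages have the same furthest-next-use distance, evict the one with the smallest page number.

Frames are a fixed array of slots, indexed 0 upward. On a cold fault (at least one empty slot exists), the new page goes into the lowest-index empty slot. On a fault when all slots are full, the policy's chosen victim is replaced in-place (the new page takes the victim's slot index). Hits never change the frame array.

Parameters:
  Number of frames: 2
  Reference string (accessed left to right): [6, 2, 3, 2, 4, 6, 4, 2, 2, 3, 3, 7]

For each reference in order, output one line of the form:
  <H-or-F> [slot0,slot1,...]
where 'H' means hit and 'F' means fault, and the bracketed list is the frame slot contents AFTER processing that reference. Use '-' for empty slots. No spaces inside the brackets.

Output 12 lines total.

F [6,-]
F [6,2]
F [3,2]
H [3,2]
F [4,2]
F [4,6]
H [4,6]
F [2,6]
H [2,6]
F [3,6]
H [3,6]
F [7,6]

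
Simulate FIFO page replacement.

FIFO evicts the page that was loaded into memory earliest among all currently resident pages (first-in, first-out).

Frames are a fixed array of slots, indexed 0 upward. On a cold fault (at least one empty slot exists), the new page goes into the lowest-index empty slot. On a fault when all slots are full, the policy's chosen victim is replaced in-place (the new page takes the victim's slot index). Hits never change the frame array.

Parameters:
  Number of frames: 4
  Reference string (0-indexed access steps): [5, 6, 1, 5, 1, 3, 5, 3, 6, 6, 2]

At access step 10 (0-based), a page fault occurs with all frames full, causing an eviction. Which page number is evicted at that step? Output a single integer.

Step 0: ref 5 -> FAULT, frames=[5,-,-,-]
Step 1: ref 6 -> FAULT, frames=[5,6,-,-]
Step 2: ref 1 -> FAULT, frames=[5,6,1,-]
Step 3: ref 5 -> HIT, frames=[5,6,1,-]
Step 4: ref 1 -> HIT, frames=[5,6,1,-]
Step 5: ref 3 -> FAULT, frames=[5,6,1,3]
Step 6: ref 5 -> HIT, frames=[5,6,1,3]
Step 7: ref 3 -> HIT, frames=[5,6,1,3]
Step 8: ref 6 -> HIT, frames=[5,6,1,3]
Step 9: ref 6 -> HIT, frames=[5,6,1,3]
Step 10: ref 2 -> FAULT, evict 5, frames=[2,6,1,3]
At step 10: evicted page 5

Answer: 5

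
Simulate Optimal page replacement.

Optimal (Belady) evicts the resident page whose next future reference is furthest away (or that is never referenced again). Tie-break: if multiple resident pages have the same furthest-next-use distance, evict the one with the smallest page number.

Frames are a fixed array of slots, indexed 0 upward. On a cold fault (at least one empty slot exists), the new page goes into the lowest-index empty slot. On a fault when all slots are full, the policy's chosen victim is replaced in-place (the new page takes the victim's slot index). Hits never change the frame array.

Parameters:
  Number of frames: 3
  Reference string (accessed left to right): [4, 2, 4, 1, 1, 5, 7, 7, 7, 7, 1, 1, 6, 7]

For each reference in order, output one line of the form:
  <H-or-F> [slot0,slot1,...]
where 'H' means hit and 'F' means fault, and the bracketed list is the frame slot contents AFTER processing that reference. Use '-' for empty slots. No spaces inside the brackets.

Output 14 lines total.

F [4,-,-]
F [4,2,-]
H [4,2,-]
F [4,2,1]
H [4,2,1]
F [4,5,1]
F [7,5,1]
H [7,5,1]
H [7,5,1]
H [7,5,1]
H [7,5,1]
H [7,5,1]
F [7,5,6]
H [7,5,6]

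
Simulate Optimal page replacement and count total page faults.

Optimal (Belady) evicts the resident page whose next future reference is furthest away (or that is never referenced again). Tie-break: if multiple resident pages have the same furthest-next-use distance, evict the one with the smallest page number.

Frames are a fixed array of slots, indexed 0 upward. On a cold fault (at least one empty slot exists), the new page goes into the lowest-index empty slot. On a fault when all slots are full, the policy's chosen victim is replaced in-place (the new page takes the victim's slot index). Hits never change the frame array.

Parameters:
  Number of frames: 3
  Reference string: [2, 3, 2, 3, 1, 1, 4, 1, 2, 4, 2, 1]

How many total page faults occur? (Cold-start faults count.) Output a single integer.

Step 0: ref 2 → FAULT, frames=[2,-,-]
Step 1: ref 3 → FAULT, frames=[2,3,-]
Step 2: ref 2 → HIT, frames=[2,3,-]
Step 3: ref 3 → HIT, frames=[2,3,-]
Step 4: ref 1 → FAULT, frames=[2,3,1]
Step 5: ref 1 → HIT, frames=[2,3,1]
Step 6: ref 4 → FAULT (evict 3), frames=[2,4,1]
Step 7: ref 1 → HIT, frames=[2,4,1]
Step 8: ref 2 → HIT, frames=[2,4,1]
Step 9: ref 4 → HIT, frames=[2,4,1]
Step 10: ref 2 → HIT, frames=[2,4,1]
Step 11: ref 1 → HIT, frames=[2,4,1]
Total faults: 4

Answer: 4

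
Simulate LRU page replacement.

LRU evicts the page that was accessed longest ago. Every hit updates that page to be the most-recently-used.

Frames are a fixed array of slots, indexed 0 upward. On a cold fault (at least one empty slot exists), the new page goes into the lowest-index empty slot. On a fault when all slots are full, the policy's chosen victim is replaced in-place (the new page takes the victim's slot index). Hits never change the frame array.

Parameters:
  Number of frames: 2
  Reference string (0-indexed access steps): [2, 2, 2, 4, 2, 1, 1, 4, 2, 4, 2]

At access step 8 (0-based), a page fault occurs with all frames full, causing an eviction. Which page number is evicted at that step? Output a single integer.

Step 0: ref 2 -> FAULT, frames=[2,-]
Step 1: ref 2 -> HIT, frames=[2,-]
Step 2: ref 2 -> HIT, frames=[2,-]
Step 3: ref 4 -> FAULT, frames=[2,4]
Step 4: ref 2 -> HIT, frames=[2,4]
Step 5: ref 1 -> FAULT, evict 4, frames=[2,1]
Step 6: ref 1 -> HIT, frames=[2,1]
Step 7: ref 4 -> FAULT, evict 2, frames=[4,1]
Step 8: ref 2 -> FAULT, evict 1, frames=[4,2]
At step 8: evicted page 1

Answer: 1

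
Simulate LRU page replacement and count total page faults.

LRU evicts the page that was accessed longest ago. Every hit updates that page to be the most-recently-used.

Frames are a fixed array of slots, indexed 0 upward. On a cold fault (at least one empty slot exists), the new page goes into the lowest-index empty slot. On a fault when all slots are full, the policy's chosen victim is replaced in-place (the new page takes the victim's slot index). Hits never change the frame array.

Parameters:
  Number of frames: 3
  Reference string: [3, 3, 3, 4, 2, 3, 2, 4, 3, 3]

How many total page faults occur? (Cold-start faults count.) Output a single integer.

Answer: 3

Derivation:
Step 0: ref 3 → FAULT, frames=[3,-,-]
Step 1: ref 3 → HIT, frames=[3,-,-]
Step 2: ref 3 → HIT, frames=[3,-,-]
Step 3: ref 4 → FAULT, frames=[3,4,-]
Step 4: ref 2 → FAULT, frames=[3,4,2]
Step 5: ref 3 → HIT, frames=[3,4,2]
Step 6: ref 2 → HIT, frames=[3,4,2]
Step 7: ref 4 → HIT, frames=[3,4,2]
Step 8: ref 3 → HIT, frames=[3,4,2]
Step 9: ref 3 → HIT, frames=[3,4,2]
Total faults: 3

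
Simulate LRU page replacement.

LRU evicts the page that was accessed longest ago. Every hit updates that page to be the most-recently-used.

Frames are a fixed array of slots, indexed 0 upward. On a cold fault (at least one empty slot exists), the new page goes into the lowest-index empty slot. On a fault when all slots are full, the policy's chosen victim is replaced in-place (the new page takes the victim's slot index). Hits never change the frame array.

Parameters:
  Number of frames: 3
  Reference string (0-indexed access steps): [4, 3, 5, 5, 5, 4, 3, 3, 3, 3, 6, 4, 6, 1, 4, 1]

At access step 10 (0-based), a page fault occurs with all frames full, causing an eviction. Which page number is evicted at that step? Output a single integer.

Step 0: ref 4 -> FAULT, frames=[4,-,-]
Step 1: ref 3 -> FAULT, frames=[4,3,-]
Step 2: ref 5 -> FAULT, frames=[4,3,5]
Step 3: ref 5 -> HIT, frames=[4,3,5]
Step 4: ref 5 -> HIT, frames=[4,3,5]
Step 5: ref 4 -> HIT, frames=[4,3,5]
Step 6: ref 3 -> HIT, frames=[4,3,5]
Step 7: ref 3 -> HIT, frames=[4,3,5]
Step 8: ref 3 -> HIT, frames=[4,3,5]
Step 9: ref 3 -> HIT, frames=[4,3,5]
Step 10: ref 6 -> FAULT, evict 5, frames=[4,3,6]
At step 10: evicted page 5

Answer: 5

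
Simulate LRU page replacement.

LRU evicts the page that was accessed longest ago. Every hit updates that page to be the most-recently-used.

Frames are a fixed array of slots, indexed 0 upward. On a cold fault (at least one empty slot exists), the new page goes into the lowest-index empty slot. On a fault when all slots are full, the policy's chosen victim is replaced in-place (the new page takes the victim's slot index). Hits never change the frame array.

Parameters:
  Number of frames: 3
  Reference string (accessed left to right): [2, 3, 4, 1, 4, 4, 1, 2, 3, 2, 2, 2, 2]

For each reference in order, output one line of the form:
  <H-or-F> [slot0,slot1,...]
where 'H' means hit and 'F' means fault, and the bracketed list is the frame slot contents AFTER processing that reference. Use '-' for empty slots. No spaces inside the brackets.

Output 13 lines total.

F [2,-,-]
F [2,3,-]
F [2,3,4]
F [1,3,4]
H [1,3,4]
H [1,3,4]
H [1,3,4]
F [1,2,4]
F [1,2,3]
H [1,2,3]
H [1,2,3]
H [1,2,3]
H [1,2,3]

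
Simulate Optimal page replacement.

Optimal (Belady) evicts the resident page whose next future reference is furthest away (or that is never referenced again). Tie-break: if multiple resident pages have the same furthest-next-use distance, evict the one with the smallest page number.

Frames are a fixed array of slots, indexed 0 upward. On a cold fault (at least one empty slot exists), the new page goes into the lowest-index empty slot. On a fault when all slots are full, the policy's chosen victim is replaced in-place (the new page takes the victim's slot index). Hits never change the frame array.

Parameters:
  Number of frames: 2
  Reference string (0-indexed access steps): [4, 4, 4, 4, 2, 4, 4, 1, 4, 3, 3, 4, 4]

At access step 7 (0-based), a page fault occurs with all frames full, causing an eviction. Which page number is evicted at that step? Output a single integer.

Answer: 2

Derivation:
Step 0: ref 4 -> FAULT, frames=[4,-]
Step 1: ref 4 -> HIT, frames=[4,-]
Step 2: ref 4 -> HIT, frames=[4,-]
Step 3: ref 4 -> HIT, frames=[4,-]
Step 4: ref 2 -> FAULT, frames=[4,2]
Step 5: ref 4 -> HIT, frames=[4,2]
Step 6: ref 4 -> HIT, frames=[4,2]
Step 7: ref 1 -> FAULT, evict 2, frames=[4,1]
At step 7: evicted page 2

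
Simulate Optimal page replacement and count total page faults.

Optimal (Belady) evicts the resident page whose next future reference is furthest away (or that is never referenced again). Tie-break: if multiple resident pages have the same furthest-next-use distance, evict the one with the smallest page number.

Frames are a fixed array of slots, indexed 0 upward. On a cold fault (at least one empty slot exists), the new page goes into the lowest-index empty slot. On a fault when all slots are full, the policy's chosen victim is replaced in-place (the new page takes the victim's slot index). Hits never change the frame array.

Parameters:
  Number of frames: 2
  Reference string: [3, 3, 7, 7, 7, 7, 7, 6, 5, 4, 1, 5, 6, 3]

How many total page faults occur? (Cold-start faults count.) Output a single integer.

Answer: 8

Derivation:
Step 0: ref 3 → FAULT, frames=[3,-]
Step 1: ref 3 → HIT, frames=[3,-]
Step 2: ref 7 → FAULT, frames=[3,7]
Step 3: ref 7 → HIT, frames=[3,7]
Step 4: ref 7 → HIT, frames=[3,7]
Step 5: ref 7 → HIT, frames=[3,7]
Step 6: ref 7 → HIT, frames=[3,7]
Step 7: ref 6 → FAULT (evict 7), frames=[3,6]
Step 8: ref 5 → FAULT (evict 3), frames=[5,6]
Step 9: ref 4 → FAULT (evict 6), frames=[5,4]
Step 10: ref 1 → FAULT (evict 4), frames=[5,1]
Step 11: ref 5 → HIT, frames=[5,1]
Step 12: ref 6 → FAULT (evict 1), frames=[5,6]
Step 13: ref 3 → FAULT (evict 5), frames=[3,6]
Total faults: 8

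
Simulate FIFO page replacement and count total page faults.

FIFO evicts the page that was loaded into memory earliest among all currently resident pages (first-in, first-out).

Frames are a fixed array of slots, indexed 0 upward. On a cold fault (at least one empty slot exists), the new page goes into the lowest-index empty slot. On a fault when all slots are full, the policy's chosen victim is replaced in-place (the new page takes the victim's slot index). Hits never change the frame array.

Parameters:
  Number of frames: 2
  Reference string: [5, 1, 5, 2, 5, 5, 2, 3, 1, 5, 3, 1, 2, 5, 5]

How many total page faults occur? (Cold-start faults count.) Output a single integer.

Answer: 11

Derivation:
Step 0: ref 5 → FAULT, frames=[5,-]
Step 1: ref 1 → FAULT, frames=[5,1]
Step 2: ref 5 → HIT, frames=[5,1]
Step 3: ref 2 → FAULT (evict 5), frames=[2,1]
Step 4: ref 5 → FAULT (evict 1), frames=[2,5]
Step 5: ref 5 → HIT, frames=[2,5]
Step 6: ref 2 → HIT, frames=[2,5]
Step 7: ref 3 → FAULT (evict 2), frames=[3,5]
Step 8: ref 1 → FAULT (evict 5), frames=[3,1]
Step 9: ref 5 → FAULT (evict 3), frames=[5,1]
Step 10: ref 3 → FAULT (evict 1), frames=[5,3]
Step 11: ref 1 → FAULT (evict 5), frames=[1,3]
Step 12: ref 2 → FAULT (evict 3), frames=[1,2]
Step 13: ref 5 → FAULT (evict 1), frames=[5,2]
Step 14: ref 5 → HIT, frames=[5,2]
Total faults: 11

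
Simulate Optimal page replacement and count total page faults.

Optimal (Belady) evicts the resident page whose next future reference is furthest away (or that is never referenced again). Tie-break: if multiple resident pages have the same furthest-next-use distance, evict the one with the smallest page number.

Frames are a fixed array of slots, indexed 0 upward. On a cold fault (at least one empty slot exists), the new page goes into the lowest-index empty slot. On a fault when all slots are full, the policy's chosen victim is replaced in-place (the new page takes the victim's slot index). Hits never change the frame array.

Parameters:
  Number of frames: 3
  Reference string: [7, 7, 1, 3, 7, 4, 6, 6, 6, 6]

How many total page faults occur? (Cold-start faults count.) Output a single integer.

Step 0: ref 7 → FAULT, frames=[7,-,-]
Step 1: ref 7 → HIT, frames=[7,-,-]
Step 2: ref 1 → FAULT, frames=[7,1,-]
Step 3: ref 3 → FAULT, frames=[7,1,3]
Step 4: ref 7 → HIT, frames=[7,1,3]
Step 5: ref 4 → FAULT (evict 1), frames=[7,4,3]
Step 6: ref 6 → FAULT (evict 3), frames=[7,4,6]
Step 7: ref 6 → HIT, frames=[7,4,6]
Step 8: ref 6 → HIT, frames=[7,4,6]
Step 9: ref 6 → HIT, frames=[7,4,6]
Total faults: 5

Answer: 5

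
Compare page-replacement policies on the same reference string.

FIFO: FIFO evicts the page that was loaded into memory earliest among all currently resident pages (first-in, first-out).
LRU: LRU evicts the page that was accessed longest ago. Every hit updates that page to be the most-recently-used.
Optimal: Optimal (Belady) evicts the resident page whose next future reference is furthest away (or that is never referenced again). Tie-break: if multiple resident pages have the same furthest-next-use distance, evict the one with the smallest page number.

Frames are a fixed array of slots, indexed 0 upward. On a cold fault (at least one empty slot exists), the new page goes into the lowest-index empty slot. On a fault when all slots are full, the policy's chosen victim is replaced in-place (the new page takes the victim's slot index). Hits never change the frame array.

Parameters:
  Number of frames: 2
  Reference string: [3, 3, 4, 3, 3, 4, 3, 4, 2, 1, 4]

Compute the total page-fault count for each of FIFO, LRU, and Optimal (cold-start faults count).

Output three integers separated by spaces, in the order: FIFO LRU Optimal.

--- FIFO ---
  step 0: ref 3 -> FAULT, frames=[3,-] (faults so far: 1)
  step 1: ref 3 -> HIT, frames=[3,-] (faults so far: 1)
  step 2: ref 4 -> FAULT, frames=[3,4] (faults so far: 2)
  step 3: ref 3 -> HIT, frames=[3,4] (faults so far: 2)
  step 4: ref 3 -> HIT, frames=[3,4] (faults so far: 2)
  step 5: ref 4 -> HIT, frames=[3,4] (faults so far: 2)
  step 6: ref 3 -> HIT, frames=[3,4] (faults so far: 2)
  step 7: ref 4 -> HIT, frames=[3,4] (faults so far: 2)
  step 8: ref 2 -> FAULT, evict 3, frames=[2,4] (faults so far: 3)
  step 9: ref 1 -> FAULT, evict 4, frames=[2,1] (faults so far: 4)
  step 10: ref 4 -> FAULT, evict 2, frames=[4,1] (faults so far: 5)
  FIFO total faults: 5
--- LRU ---
  step 0: ref 3 -> FAULT, frames=[3,-] (faults so far: 1)
  step 1: ref 3 -> HIT, frames=[3,-] (faults so far: 1)
  step 2: ref 4 -> FAULT, frames=[3,4] (faults so far: 2)
  step 3: ref 3 -> HIT, frames=[3,4] (faults so far: 2)
  step 4: ref 3 -> HIT, frames=[3,4] (faults so far: 2)
  step 5: ref 4 -> HIT, frames=[3,4] (faults so far: 2)
  step 6: ref 3 -> HIT, frames=[3,4] (faults so far: 2)
  step 7: ref 4 -> HIT, frames=[3,4] (faults so far: 2)
  step 8: ref 2 -> FAULT, evict 3, frames=[2,4] (faults so far: 3)
  step 9: ref 1 -> FAULT, evict 4, frames=[2,1] (faults so far: 4)
  step 10: ref 4 -> FAULT, evict 2, frames=[4,1] (faults so far: 5)
  LRU total faults: 5
--- Optimal ---
  step 0: ref 3 -> FAULT, frames=[3,-] (faults so far: 1)
  step 1: ref 3 -> HIT, frames=[3,-] (faults so far: 1)
  step 2: ref 4 -> FAULT, frames=[3,4] (faults so far: 2)
  step 3: ref 3 -> HIT, frames=[3,4] (faults so far: 2)
  step 4: ref 3 -> HIT, frames=[3,4] (faults so far: 2)
  step 5: ref 4 -> HIT, frames=[3,4] (faults so far: 2)
  step 6: ref 3 -> HIT, frames=[3,4] (faults so far: 2)
  step 7: ref 4 -> HIT, frames=[3,4] (faults so far: 2)
  step 8: ref 2 -> FAULT, evict 3, frames=[2,4] (faults so far: 3)
  step 9: ref 1 -> FAULT, evict 2, frames=[1,4] (faults so far: 4)
  step 10: ref 4 -> HIT, frames=[1,4] (faults so far: 4)
  Optimal total faults: 4

Answer: 5 5 4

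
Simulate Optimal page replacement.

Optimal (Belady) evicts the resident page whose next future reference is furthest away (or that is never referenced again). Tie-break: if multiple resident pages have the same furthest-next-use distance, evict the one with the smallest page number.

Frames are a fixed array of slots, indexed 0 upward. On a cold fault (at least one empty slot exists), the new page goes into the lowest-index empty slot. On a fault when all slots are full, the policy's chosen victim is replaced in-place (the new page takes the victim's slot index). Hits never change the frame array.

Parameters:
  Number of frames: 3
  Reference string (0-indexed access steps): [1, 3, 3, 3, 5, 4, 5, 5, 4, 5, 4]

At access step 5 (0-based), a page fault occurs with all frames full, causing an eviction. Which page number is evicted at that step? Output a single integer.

Step 0: ref 1 -> FAULT, frames=[1,-,-]
Step 1: ref 3 -> FAULT, frames=[1,3,-]
Step 2: ref 3 -> HIT, frames=[1,3,-]
Step 3: ref 3 -> HIT, frames=[1,3,-]
Step 4: ref 5 -> FAULT, frames=[1,3,5]
Step 5: ref 4 -> FAULT, evict 1, frames=[4,3,5]
At step 5: evicted page 1

Answer: 1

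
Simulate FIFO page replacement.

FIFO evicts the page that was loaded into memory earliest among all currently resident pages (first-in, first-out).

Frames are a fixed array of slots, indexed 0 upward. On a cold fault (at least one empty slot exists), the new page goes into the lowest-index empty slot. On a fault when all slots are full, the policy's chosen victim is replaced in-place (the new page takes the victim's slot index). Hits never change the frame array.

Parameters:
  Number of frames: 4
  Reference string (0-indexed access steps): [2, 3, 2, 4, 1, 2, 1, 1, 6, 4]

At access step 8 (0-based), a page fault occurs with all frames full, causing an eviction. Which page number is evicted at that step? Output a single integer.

Answer: 2

Derivation:
Step 0: ref 2 -> FAULT, frames=[2,-,-,-]
Step 1: ref 3 -> FAULT, frames=[2,3,-,-]
Step 2: ref 2 -> HIT, frames=[2,3,-,-]
Step 3: ref 4 -> FAULT, frames=[2,3,4,-]
Step 4: ref 1 -> FAULT, frames=[2,3,4,1]
Step 5: ref 2 -> HIT, frames=[2,3,4,1]
Step 6: ref 1 -> HIT, frames=[2,3,4,1]
Step 7: ref 1 -> HIT, frames=[2,3,4,1]
Step 8: ref 6 -> FAULT, evict 2, frames=[6,3,4,1]
At step 8: evicted page 2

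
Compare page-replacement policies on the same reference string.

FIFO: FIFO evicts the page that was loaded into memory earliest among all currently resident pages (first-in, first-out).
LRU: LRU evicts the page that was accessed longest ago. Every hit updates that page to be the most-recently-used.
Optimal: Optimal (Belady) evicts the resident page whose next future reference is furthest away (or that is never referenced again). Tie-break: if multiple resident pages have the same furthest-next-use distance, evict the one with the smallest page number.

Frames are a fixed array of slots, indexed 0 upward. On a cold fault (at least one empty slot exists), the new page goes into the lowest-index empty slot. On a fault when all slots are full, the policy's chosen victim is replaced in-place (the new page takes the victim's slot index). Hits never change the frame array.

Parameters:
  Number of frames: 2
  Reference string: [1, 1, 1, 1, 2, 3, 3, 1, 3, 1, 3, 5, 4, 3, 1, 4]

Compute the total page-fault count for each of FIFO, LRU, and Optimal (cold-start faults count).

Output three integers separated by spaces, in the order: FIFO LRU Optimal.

--- FIFO ---
  step 0: ref 1 -> FAULT, frames=[1,-] (faults so far: 1)
  step 1: ref 1 -> HIT, frames=[1,-] (faults so far: 1)
  step 2: ref 1 -> HIT, frames=[1,-] (faults so far: 1)
  step 3: ref 1 -> HIT, frames=[1,-] (faults so far: 1)
  step 4: ref 2 -> FAULT, frames=[1,2] (faults so far: 2)
  step 5: ref 3 -> FAULT, evict 1, frames=[3,2] (faults so far: 3)
  step 6: ref 3 -> HIT, frames=[3,2] (faults so far: 3)
  step 7: ref 1 -> FAULT, evict 2, frames=[3,1] (faults so far: 4)
  step 8: ref 3 -> HIT, frames=[3,1] (faults so far: 4)
  step 9: ref 1 -> HIT, frames=[3,1] (faults so far: 4)
  step 10: ref 3 -> HIT, frames=[3,1] (faults so far: 4)
  step 11: ref 5 -> FAULT, evict 3, frames=[5,1] (faults so far: 5)
  step 12: ref 4 -> FAULT, evict 1, frames=[5,4] (faults so far: 6)
  step 13: ref 3 -> FAULT, evict 5, frames=[3,4] (faults so far: 7)
  step 14: ref 1 -> FAULT, evict 4, frames=[3,1] (faults so far: 8)
  step 15: ref 4 -> FAULT, evict 3, frames=[4,1] (faults so far: 9)
  FIFO total faults: 9
--- LRU ---
  step 0: ref 1 -> FAULT, frames=[1,-] (faults so far: 1)
  step 1: ref 1 -> HIT, frames=[1,-] (faults so far: 1)
  step 2: ref 1 -> HIT, frames=[1,-] (faults so far: 1)
  step 3: ref 1 -> HIT, frames=[1,-] (faults so far: 1)
  step 4: ref 2 -> FAULT, frames=[1,2] (faults so far: 2)
  step 5: ref 3 -> FAULT, evict 1, frames=[3,2] (faults so far: 3)
  step 6: ref 3 -> HIT, frames=[3,2] (faults so far: 3)
  step 7: ref 1 -> FAULT, evict 2, frames=[3,1] (faults so far: 4)
  step 8: ref 3 -> HIT, frames=[3,1] (faults so far: 4)
  step 9: ref 1 -> HIT, frames=[3,1] (faults so far: 4)
  step 10: ref 3 -> HIT, frames=[3,1] (faults so far: 4)
  step 11: ref 5 -> FAULT, evict 1, frames=[3,5] (faults so far: 5)
  step 12: ref 4 -> FAULT, evict 3, frames=[4,5] (faults so far: 6)
  step 13: ref 3 -> FAULT, evict 5, frames=[4,3] (faults so far: 7)
  step 14: ref 1 -> FAULT, evict 4, frames=[1,3] (faults so far: 8)
  step 15: ref 4 -> FAULT, evict 3, frames=[1,4] (faults so far: 9)
  LRU total faults: 9
--- Optimal ---
  step 0: ref 1 -> FAULT, frames=[1,-] (faults so far: 1)
  step 1: ref 1 -> HIT, frames=[1,-] (faults so far: 1)
  step 2: ref 1 -> HIT, frames=[1,-] (faults so far: 1)
  step 3: ref 1 -> HIT, frames=[1,-] (faults so far: 1)
  step 4: ref 2 -> FAULT, frames=[1,2] (faults so far: 2)
  step 5: ref 3 -> FAULT, evict 2, frames=[1,3] (faults so far: 3)
  step 6: ref 3 -> HIT, frames=[1,3] (faults so far: 3)
  step 7: ref 1 -> HIT, frames=[1,3] (faults so far: 3)
  step 8: ref 3 -> HIT, frames=[1,3] (faults so far: 3)
  step 9: ref 1 -> HIT, frames=[1,3] (faults so far: 3)
  step 10: ref 3 -> HIT, frames=[1,3] (faults so far: 3)
  step 11: ref 5 -> FAULT, evict 1, frames=[5,3] (faults so far: 4)
  step 12: ref 4 -> FAULT, evict 5, frames=[4,3] (faults so far: 5)
  step 13: ref 3 -> HIT, frames=[4,3] (faults so far: 5)
  step 14: ref 1 -> FAULT, evict 3, frames=[4,1] (faults so far: 6)
  step 15: ref 4 -> HIT, frames=[4,1] (faults so far: 6)
  Optimal total faults: 6

Answer: 9 9 6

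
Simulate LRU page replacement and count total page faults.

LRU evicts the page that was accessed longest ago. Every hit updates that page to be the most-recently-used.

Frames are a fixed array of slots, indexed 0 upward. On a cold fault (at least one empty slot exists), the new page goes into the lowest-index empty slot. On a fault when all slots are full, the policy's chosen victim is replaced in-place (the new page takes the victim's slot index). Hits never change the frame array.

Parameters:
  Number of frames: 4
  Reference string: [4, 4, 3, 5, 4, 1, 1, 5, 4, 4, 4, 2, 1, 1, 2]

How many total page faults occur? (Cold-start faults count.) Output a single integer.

Answer: 5

Derivation:
Step 0: ref 4 → FAULT, frames=[4,-,-,-]
Step 1: ref 4 → HIT, frames=[4,-,-,-]
Step 2: ref 3 → FAULT, frames=[4,3,-,-]
Step 3: ref 5 → FAULT, frames=[4,3,5,-]
Step 4: ref 4 → HIT, frames=[4,3,5,-]
Step 5: ref 1 → FAULT, frames=[4,3,5,1]
Step 6: ref 1 → HIT, frames=[4,3,5,1]
Step 7: ref 5 → HIT, frames=[4,3,5,1]
Step 8: ref 4 → HIT, frames=[4,3,5,1]
Step 9: ref 4 → HIT, frames=[4,3,5,1]
Step 10: ref 4 → HIT, frames=[4,3,5,1]
Step 11: ref 2 → FAULT (evict 3), frames=[4,2,5,1]
Step 12: ref 1 → HIT, frames=[4,2,5,1]
Step 13: ref 1 → HIT, frames=[4,2,5,1]
Step 14: ref 2 → HIT, frames=[4,2,5,1]
Total faults: 5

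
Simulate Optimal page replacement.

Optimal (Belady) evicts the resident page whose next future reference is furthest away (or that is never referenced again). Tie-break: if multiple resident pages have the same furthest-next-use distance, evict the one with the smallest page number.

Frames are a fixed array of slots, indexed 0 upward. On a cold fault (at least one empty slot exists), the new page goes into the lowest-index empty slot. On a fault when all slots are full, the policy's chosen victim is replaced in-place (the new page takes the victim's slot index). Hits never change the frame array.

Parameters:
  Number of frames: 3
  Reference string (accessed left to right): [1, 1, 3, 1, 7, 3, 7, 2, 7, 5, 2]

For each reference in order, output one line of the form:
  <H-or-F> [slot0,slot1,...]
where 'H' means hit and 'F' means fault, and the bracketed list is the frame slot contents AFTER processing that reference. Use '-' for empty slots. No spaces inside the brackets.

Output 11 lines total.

F [1,-,-]
H [1,-,-]
F [1,3,-]
H [1,3,-]
F [1,3,7]
H [1,3,7]
H [1,3,7]
F [2,3,7]
H [2,3,7]
F [2,5,7]
H [2,5,7]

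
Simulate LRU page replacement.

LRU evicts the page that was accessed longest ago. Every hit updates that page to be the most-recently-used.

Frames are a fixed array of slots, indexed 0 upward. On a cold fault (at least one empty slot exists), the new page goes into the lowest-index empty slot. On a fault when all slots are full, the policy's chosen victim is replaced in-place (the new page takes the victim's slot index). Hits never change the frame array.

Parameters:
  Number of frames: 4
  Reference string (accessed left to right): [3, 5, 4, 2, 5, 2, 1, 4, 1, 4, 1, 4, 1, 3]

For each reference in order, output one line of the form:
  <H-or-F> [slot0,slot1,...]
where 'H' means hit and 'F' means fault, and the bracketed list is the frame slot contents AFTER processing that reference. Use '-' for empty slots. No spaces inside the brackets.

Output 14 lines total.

F [3,-,-,-]
F [3,5,-,-]
F [3,5,4,-]
F [3,5,4,2]
H [3,5,4,2]
H [3,5,4,2]
F [1,5,4,2]
H [1,5,4,2]
H [1,5,4,2]
H [1,5,4,2]
H [1,5,4,2]
H [1,5,4,2]
H [1,5,4,2]
F [1,3,4,2]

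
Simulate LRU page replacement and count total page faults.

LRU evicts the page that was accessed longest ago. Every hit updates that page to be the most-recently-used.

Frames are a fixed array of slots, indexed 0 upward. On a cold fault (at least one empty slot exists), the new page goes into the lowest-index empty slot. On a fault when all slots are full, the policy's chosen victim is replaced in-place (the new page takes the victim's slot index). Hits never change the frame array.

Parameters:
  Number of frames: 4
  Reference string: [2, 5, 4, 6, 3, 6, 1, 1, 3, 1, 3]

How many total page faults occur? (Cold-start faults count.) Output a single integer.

Answer: 6

Derivation:
Step 0: ref 2 → FAULT, frames=[2,-,-,-]
Step 1: ref 5 → FAULT, frames=[2,5,-,-]
Step 2: ref 4 → FAULT, frames=[2,5,4,-]
Step 3: ref 6 → FAULT, frames=[2,5,4,6]
Step 4: ref 3 → FAULT (evict 2), frames=[3,5,4,6]
Step 5: ref 6 → HIT, frames=[3,5,4,6]
Step 6: ref 1 → FAULT (evict 5), frames=[3,1,4,6]
Step 7: ref 1 → HIT, frames=[3,1,4,6]
Step 8: ref 3 → HIT, frames=[3,1,4,6]
Step 9: ref 1 → HIT, frames=[3,1,4,6]
Step 10: ref 3 → HIT, frames=[3,1,4,6]
Total faults: 6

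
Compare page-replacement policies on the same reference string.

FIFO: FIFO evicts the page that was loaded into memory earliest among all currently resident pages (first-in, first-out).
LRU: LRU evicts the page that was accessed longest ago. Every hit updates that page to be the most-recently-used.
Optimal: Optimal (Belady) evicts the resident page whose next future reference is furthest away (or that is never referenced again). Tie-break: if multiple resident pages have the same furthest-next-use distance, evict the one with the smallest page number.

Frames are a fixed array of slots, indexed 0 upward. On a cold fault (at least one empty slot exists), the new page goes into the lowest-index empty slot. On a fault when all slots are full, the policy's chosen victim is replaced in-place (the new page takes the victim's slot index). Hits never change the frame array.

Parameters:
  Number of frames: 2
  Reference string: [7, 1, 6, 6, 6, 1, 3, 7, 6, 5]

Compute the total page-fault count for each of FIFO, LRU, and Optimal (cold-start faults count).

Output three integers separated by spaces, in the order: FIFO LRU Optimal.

--- FIFO ---
  step 0: ref 7 -> FAULT, frames=[7,-] (faults so far: 1)
  step 1: ref 1 -> FAULT, frames=[7,1] (faults so far: 2)
  step 2: ref 6 -> FAULT, evict 7, frames=[6,1] (faults so far: 3)
  step 3: ref 6 -> HIT, frames=[6,1] (faults so far: 3)
  step 4: ref 6 -> HIT, frames=[6,1] (faults so far: 3)
  step 5: ref 1 -> HIT, frames=[6,1] (faults so far: 3)
  step 6: ref 3 -> FAULT, evict 1, frames=[6,3] (faults so far: 4)
  step 7: ref 7 -> FAULT, evict 6, frames=[7,3] (faults so far: 5)
  step 8: ref 6 -> FAULT, evict 3, frames=[7,6] (faults so far: 6)
  step 9: ref 5 -> FAULT, evict 7, frames=[5,6] (faults so far: 7)
  FIFO total faults: 7
--- LRU ---
  step 0: ref 7 -> FAULT, frames=[7,-] (faults so far: 1)
  step 1: ref 1 -> FAULT, frames=[7,1] (faults so far: 2)
  step 2: ref 6 -> FAULT, evict 7, frames=[6,1] (faults so far: 3)
  step 3: ref 6 -> HIT, frames=[6,1] (faults so far: 3)
  step 4: ref 6 -> HIT, frames=[6,1] (faults so far: 3)
  step 5: ref 1 -> HIT, frames=[6,1] (faults so far: 3)
  step 6: ref 3 -> FAULT, evict 6, frames=[3,1] (faults so far: 4)
  step 7: ref 7 -> FAULT, evict 1, frames=[3,7] (faults so far: 5)
  step 8: ref 6 -> FAULT, evict 3, frames=[6,7] (faults so far: 6)
  step 9: ref 5 -> FAULT, evict 7, frames=[6,5] (faults so far: 7)
  LRU total faults: 7
--- Optimal ---
  step 0: ref 7 -> FAULT, frames=[7,-] (faults so far: 1)
  step 1: ref 1 -> FAULT, frames=[7,1] (faults so far: 2)
  step 2: ref 6 -> FAULT, evict 7, frames=[6,1] (faults so far: 3)
  step 3: ref 6 -> HIT, frames=[6,1] (faults so far: 3)
  step 4: ref 6 -> HIT, frames=[6,1] (faults so far: 3)
  step 5: ref 1 -> HIT, frames=[6,1] (faults so far: 3)
  step 6: ref 3 -> FAULT, evict 1, frames=[6,3] (faults so far: 4)
  step 7: ref 7 -> FAULT, evict 3, frames=[6,7] (faults so far: 5)
  step 8: ref 6 -> HIT, frames=[6,7] (faults so far: 5)
  step 9: ref 5 -> FAULT, evict 6, frames=[5,7] (faults so far: 6)
  Optimal total faults: 6

Answer: 7 7 6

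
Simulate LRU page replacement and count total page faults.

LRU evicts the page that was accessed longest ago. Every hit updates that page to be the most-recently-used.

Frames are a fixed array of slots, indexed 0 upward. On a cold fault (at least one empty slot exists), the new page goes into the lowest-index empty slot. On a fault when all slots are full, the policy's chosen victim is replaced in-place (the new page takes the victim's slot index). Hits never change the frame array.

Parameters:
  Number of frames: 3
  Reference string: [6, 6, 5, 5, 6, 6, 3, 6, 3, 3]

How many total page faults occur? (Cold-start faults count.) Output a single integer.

Step 0: ref 6 → FAULT, frames=[6,-,-]
Step 1: ref 6 → HIT, frames=[6,-,-]
Step 2: ref 5 → FAULT, frames=[6,5,-]
Step 3: ref 5 → HIT, frames=[6,5,-]
Step 4: ref 6 → HIT, frames=[6,5,-]
Step 5: ref 6 → HIT, frames=[6,5,-]
Step 6: ref 3 → FAULT, frames=[6,5,3]
Step 7: ref 6 → HIT, frames=[6,5,3]
Step 8: ref 3 → HIT, frames=[6,5,3]
Step 9: ref 3 → HIT, frames=[6,5,3]
Total faults: 3

Answer: 3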